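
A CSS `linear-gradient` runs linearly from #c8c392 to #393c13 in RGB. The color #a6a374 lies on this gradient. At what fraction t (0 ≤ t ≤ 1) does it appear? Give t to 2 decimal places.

0.24

Invert the lerp on the R channel (largest span, 143): t = (166 − 200) / (57 − 200) = -34/-143 = 0.23776.
Check on G: (163 − 195)/(60 − 195) = 0.237 ✓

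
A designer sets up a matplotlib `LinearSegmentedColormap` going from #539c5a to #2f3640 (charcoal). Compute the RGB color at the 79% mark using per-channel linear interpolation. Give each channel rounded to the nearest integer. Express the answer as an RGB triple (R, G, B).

(55, 75, 69)

#539c5a → (83, 156, 90); #2f3640 → (47, 54, 64).
79% corresponds to t = 0.79.
R = 83 + 0.79 × (47 − 83) = 83 + 0.79 × -36 = 54.56 → 55
G = 156 + 0.79 × (54 − 156) = 156 + 0.79 × -102 = 75.42 → 75
B = 90 + 0.79 × (64 − 90) = 90 + 0.79 × -26 = 69.46 → 69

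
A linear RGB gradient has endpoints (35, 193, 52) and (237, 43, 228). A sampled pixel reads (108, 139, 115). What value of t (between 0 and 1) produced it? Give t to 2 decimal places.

0.36

Invert the lerp on the R channel (largest span, 202): t = (108 − 35) / (237 − 35) = 73/202 = 0.36139.
Check on G: (139 − 193)/(43 − 193) = 0.36 ✓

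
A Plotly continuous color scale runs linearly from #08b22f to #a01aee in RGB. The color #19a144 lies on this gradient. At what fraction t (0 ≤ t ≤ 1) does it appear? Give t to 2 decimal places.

Invert the lerp on the B channel (largest span, 191): t = (68 − 47) / (238 − 47) = 21/191 = 0.10995.
Check on R: (25 − 8)/(160 − 8) = 0.1118 ✓

0.11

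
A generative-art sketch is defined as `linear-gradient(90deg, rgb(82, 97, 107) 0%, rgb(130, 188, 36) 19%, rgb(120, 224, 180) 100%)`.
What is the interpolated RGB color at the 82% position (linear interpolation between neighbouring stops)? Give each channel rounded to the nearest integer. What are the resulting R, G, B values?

(122, 216, 148)

82% lies between the 19% and 100% stops, so the local fraction is t = (82 − 19)/(100 − 19) = 63/81 ≈ 0.7778.
R = 130 + 0.7778 × (120 − 130) = 122.222 → 122
G = 188 + 0.7778 × (224 − 188) = 216.001 → 216
B = 36 + 0.7778 × (180 − 36) = 148.003 → 148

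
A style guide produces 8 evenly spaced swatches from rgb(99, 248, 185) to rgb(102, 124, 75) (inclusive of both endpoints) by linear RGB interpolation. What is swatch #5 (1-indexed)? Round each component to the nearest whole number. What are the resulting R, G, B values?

With 8 swatches and endpoints inclusive, swatch 5 sits at t = (5 − 1)/(8 − 1) = 4/7 ≈ 0.5714.
R = 99 + 0.5714 × (102 − 99) = 100.714 → 101
G = 248 + 0.5714 × (124 − 248) = 177.146 → 177
B = 185 + 0.5714 × (75 − 185) = 122.146 → 122

(101, 177, 122)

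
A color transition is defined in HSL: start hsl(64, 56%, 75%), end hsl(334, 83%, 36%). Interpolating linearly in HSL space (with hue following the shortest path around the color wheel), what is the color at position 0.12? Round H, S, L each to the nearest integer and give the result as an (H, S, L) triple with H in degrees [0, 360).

(53, 59, 70)

Hue: 334 − 64 = 270°, but |270| > 180 so the shorter arc goes the other way: Δh = 270 − 360 = -90°.
H = 64 + 0.12 × (-90) = 53.2 → 53°
S = 56 + 0.12 × (83 − 56) = 59.24 → 59%
L = 75 + 0.12 × (36 − 75) = 70.32 → 70%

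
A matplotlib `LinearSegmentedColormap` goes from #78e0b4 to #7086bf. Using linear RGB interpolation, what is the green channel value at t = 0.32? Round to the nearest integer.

G₁ = 224 (from #78e0b4), G₂ = 134 (from #7086bf).
G = 224 + 0.32 × (134 − 224) = 195.2 → 195

195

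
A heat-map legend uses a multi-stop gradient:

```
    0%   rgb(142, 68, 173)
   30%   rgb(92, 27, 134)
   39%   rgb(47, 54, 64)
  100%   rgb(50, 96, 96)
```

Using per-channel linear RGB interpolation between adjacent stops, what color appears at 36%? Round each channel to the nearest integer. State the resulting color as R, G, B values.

(62, 45, 87)

36% lies between the 30% and 39% stops, so the local fraction is t = (36 − 30)/(39 − 30) = 6/9 ≈ 0.6667.
R = 92 + 0.6667 × (47 − 92) = 61.999 → 62
G = 27 + 0.6667 × (54 − 27) = 45.001 → 45
B = 134 + 0.6667 × (64 − 134) = 87.331 → 87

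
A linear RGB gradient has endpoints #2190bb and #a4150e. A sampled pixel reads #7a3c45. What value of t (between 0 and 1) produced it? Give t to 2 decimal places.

0.68

Invert the lerp on the B channel (largest span, 173): t = (69 − 187) / (14 − 187) = -118/-173 = 0.68208.
Check on R: (122 − 33)/(164 − 33) = 0.6794 ✓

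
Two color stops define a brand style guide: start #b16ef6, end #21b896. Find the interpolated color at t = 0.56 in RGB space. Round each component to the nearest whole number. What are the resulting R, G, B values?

(96, 151, 192)

#b16ef6 → (177, 110, 246); #21b896 → (33, 184, 150).
R = 177 + 0.56 × (33 − 177) = 177 + 0.56 × -144 = 96.36 → 96
G = 110 + 0.56 × (184 − 110) = 110 + 0.56 × 74 = 151.44 → 151
B = 246 + 0.56 × (150 − 246) = 246 + 0.56 × -96 = 192.24 → 192
So the blended color is (96, 151, 192), about #6097c0.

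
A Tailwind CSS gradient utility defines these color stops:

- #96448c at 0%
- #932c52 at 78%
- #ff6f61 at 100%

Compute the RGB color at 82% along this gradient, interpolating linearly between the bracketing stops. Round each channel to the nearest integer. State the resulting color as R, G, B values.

(167, 56, 85)

82% lies between the 78% and 100% stops, so the local fraction is t = (82 − 78)/(100 − 78) = 4/22 ≈ 0.1818.
#932c52 → (147, 44, 82); #ff6f61 → (255, 111, 97).
R = 147 + 0.1818 × (255 − 147) = 166.634 → 167
G = 44 + 0.1818 × (111 − 44) = 56.181 → 56
B = 82 + 0.1818 × (97 − 82) = 84.727 → 85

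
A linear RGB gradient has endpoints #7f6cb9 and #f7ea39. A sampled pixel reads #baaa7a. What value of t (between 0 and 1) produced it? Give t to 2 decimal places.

0.49

Invert the lerp on the B channel (largest span, 128): t = (122 − 185) / (57 − 185) = -63/-128 = 0.49219.
Check on R: (186 − 127)/(247 − 127) = 0.4917 ✓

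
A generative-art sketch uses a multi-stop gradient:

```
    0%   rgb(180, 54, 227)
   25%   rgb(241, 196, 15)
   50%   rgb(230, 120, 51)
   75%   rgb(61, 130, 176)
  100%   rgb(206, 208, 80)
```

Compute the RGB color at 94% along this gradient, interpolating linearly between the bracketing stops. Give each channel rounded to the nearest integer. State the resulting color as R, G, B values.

94% lies between the 75% and 100% stops, so the local fraction is t = (94 − 75)/(100 − 75) = 19/25 ≈ 0.76.
R = 61 + 0.76 × (206 − 61) = 171.2 → 171
G = 130 + 0.76 × (208 − 130) = 189.28 → 189
B = 176 + 0.76 × (80 − 176) = 103.04 → 103

(171, 189, 103)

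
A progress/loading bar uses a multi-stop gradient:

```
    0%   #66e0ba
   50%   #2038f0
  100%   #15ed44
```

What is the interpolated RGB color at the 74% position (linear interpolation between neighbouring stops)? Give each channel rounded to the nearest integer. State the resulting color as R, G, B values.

74% lies between the 50% and 100% stops, so the local fraction is t = (74 − 50)/(100 − 50) = 24/50 ≈ 0.48.
#2038f0 → (32, 56, 240); #15ed44 → (21, 237, 68).
R = 32 + 0.48 × (21 − 32) = 26.72 → 27
G = 56 + 0.48 × (237 − 56) = 142.88 → 143
B = 240 + 0.48 × (68 − 240) = 157.44 → 157

(27, 143, 157)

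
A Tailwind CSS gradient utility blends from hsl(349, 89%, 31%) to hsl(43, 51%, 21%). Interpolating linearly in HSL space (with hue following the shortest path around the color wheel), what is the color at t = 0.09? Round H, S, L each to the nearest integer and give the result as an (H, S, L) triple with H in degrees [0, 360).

Hue: 43 − 349 = -306°, but |-306| > 180 so the shorter arc goes the other way: Δh = -306 + 360 = 54°.
H = 349 + 0.09 × (54) = 353.86 → 354°
S = 89 + 0.09 × (51 − 89) = 85.58 → 86%
L = 31 + 0.09 × (21 − 31) = 30.1 → 30%

(354, 86, 30)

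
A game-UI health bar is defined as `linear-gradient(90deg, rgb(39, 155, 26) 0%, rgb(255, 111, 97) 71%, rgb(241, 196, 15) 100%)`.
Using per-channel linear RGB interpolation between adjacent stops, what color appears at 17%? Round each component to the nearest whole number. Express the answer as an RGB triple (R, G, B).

(91, 144, 43)

17% lies between the 0% and 71% stops, so the local fraction is t = (17 − 0)/(71 − 0) = 17/71 ≈ 0.2394.
R = 39 + 0.2394 × (255 − 39) = 90.71 → 91
G = 155 + 0.2394 × (111 − 155) = 144.466 → 144
B = 26 + 0.2394 × (97 − 26) = 42.997 → 43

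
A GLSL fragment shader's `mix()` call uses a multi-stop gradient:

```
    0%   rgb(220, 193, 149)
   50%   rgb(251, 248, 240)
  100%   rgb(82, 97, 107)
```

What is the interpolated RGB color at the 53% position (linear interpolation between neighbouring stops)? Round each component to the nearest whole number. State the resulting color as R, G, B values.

53% lies between the 50% and 100% stops, so the local fraction is t = (53 − 50)/(100 − 50) = 3/50 ≈ 0.06.
R = 251 + 0.06 × (82 − 251) = 240.86 → 241
G = 248 + 0.06 × (97 − 248) = 238.94 → 239
B = 240 + 0.06 × (107 − 240) = 232.02 → 232

(241, 239, 232)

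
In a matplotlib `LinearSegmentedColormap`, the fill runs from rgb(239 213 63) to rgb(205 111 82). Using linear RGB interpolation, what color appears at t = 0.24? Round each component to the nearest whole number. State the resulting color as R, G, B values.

(231, 189, 68)

R = 239 + 0.24 × (205 − 239) = 239 + 0.24 × -34 = 230.84 → 231
G = 213 + 0.24 × (111 − 213) = 213 + 0.24 × -102 = 188.52 → 189
B = 63 + 0.24 × (82 − 63) = 63 + 0.24 × 19 = 67.56 → 68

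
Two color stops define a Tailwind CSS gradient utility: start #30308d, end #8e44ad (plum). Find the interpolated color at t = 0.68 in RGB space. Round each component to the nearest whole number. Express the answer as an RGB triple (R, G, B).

(112, 62, 163)

#30308d → (48, 48, 141); #8e44ad → (142, 68, 173).
R = 48 + 0.68 × (142 − 48) = 48 + 0.68 × 94 = 111.92 → 112
G = 48 + 0.68 × (68 − 48) = 48 + 0.68 × 20 = 61.6 → 62
B = 141 + 0.68 × (173 − 141) = 141 + 0.68 × 32 = 162.76 → 163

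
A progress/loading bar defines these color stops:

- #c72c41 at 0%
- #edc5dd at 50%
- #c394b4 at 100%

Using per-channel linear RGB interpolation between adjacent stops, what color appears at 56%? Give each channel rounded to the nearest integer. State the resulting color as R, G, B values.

(232, 191, 216)

56% lies between the 50% and 100% stops, so the local fraction is t = (56 − 50)/(100 − 50) = 6/50 ≈ 0.12.
#edc5dd → (237, 197, 221); #c394b4 → (195, 148, 180).
R = 237 + 0.12 × (195 − 237) = 231.96 → 232
G = 197 + 0.12 × (148 − 197) = 191.12 → 191
B = 221 + 0.12 × (180 − 221) = 216.08 → 216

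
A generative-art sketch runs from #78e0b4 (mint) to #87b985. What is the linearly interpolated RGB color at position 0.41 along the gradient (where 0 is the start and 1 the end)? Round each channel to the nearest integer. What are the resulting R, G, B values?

#78e0b4 → (120, 224, 180); #87b985 → (135, 185, 133).
R = 120 + 0.41 × (135 − 120) = 120 + 0.41 × 15 = 126.15 → 126
G = 224 + 0.41 × (185 − 224) = 224 + 0.41 × -39 = 208.01 → 208
B = 180 + 0.41 × (133 − 180) = 180 + 0.41 × -47 = 160.73 → 161

(126, 208, 161)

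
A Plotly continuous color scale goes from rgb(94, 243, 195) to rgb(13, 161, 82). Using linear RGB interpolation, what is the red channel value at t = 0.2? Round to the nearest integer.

R = 94 + 0.2 × (13 − 94) = 77.8 → 78

78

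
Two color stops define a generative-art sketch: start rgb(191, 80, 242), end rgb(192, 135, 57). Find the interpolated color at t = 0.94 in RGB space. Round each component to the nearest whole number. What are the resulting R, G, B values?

R = 191 + 0.94 × (192 − 191) = 191 + 0.94 × 1 = 191.94 → 192
G = 80 + 0.94 × (135 − 80) = 80 + 0.94 × 55 = 131.7 → 132
B = 242 + 0.94 × (57 − 242) = 242 + 0.94 × -185 = 68.1 → 68
So the blended color is (192, 132, 68), about #c08444.

(192, 132, 68)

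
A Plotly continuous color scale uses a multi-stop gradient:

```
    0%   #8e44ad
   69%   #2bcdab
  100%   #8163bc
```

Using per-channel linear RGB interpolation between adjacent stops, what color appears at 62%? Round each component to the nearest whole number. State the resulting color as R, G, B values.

62% lies between the 0% and 69% stops, so the local fraction is t = (62 − 0)/(69 − 0) = 62/69 ≈ 0.8986.
#8e44ad → (142, 68, 173); #2bcdab → (43, 205, 171).
R = 142 + 0.8986 × (43 − 142) = 53.039 → 53
G = 68 + 0.8986 × (205 − 68) = 191.108 → 191
B = 173 + 0.8986 × (171 − 173) = 171.203 → 171

(53, 191, 171)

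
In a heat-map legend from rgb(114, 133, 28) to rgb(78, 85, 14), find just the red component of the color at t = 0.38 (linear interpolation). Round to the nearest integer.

R = 114 + 0.38 × (78 − 114) = 100.32 → 100

100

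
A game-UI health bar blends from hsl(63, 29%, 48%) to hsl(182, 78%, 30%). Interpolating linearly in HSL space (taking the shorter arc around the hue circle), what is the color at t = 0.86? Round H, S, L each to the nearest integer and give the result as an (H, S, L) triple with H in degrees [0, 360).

Hue arc: Δh = 182 − 63 = 119° (|Δh| ≤ 180, already the shorter path).
H = 63 + 0.86 × (119) = 165.34 → 165°
S = 29 + 0.86 × (78 − 29) = 71.14 → 71%
L = 48 + 0.86 × (30 − 48) = 32.52 → 33%

(165, 71, 33)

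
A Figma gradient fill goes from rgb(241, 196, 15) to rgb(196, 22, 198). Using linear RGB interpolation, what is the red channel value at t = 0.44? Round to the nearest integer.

R = 241 + 0.44 × (196 − 241) = 221.2 → 221

221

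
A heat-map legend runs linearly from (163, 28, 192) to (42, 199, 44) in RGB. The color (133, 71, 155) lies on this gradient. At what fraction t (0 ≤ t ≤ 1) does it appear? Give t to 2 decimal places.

Invert the lerp on the G channel (largest span, 171): t = (71 − 28) / (199 − 28) = 43/171 = 0.25146.
Check on R: (133 − 163)/(42 − 163) = 0.2479 ✓

0.25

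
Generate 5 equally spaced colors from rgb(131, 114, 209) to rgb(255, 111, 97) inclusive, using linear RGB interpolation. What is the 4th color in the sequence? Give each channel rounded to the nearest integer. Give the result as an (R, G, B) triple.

(224, 112, 125)

With 5 swatches and endpoints inclusive, swatch 4 sits at t = (4 − 1)/(5 − 1) = 3/4 ≈ 0.75.
R = 131 + 0.75 × (255 − 131) = 224 → 224
G = 114 + 0.75 × (111 − 114) = 111.75 → 112
B = 209 + 0.75 × (97 − 209) = 125 → 125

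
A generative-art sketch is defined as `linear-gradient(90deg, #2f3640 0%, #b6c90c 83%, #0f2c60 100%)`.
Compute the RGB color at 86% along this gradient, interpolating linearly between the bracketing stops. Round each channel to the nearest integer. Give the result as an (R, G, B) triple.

(153, 173, 27)

86% lies between the 83% and 100% stops, so the local fraction is t = (86 − 83)/(100 − 83) = 3/17 ≈ 0.1765.
#b6c90c → (182, 201, 12); #0f2c60 → (15, 44, 96).
R = 182 + 0.1765 × (15 − 182) = 152.524 → 153
G = 201 + 0.1765 × (44 − 201) = 173.29 → 173
B = 12 + 0.1765 × (96 − 12) = 26.826 → 27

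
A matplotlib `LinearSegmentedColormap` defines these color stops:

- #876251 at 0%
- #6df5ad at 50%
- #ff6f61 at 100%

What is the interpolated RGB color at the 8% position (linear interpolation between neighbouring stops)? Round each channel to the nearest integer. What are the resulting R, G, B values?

8% lies between the 0% and 50% stops, so the local fraction is t = (8 − 0)/(50 − 0) = 8/50 ≈ 0.16.
#876251 → (135, 98, 81); #6df5ad → (109, 245, 173).
R = 135 + 0.16 × (109 − 135) = 130.84 → 131
G = 98 + 0.16 × (245 − 98) = 121.52 → 122
B = 81 + 0.16 × (173 − 81) = 95.72 → 96

(131, 122, 96)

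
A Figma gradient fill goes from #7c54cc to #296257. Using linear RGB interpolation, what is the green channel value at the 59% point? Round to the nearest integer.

G₁ = 84 (from #7c54cc), G₂ = 98 (from #296257).
G = 84 + 0.59 × (98 − 84) = 92.26 → 92

92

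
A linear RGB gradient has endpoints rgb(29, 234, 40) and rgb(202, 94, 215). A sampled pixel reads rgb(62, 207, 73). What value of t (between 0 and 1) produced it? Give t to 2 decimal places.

0.19

Invert the lerp on the B channel (largest span, 175): t = (73 − 40) / (215 − 40) = 33/175 = 0.18857.
Check on R: (62 − 29)/(202 − 29) = 0.1908 ✓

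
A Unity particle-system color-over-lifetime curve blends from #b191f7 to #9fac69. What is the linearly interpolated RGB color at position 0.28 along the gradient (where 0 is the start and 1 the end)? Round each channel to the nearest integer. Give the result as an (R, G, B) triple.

(172, 153, 207)

#b191f7 → (177, 145, 247); #9fac69 → (159, 172, 105).
R = 177 + 0.28 × (159 − 177) = 177 + 0.28 × -18 = 171.96 → 172
G = 145 + 0.28 × (172 − 145) = 145 + 0.28 × 27 = 152.56 → 153
B = 247 + 0.28 × (105 − 247) = 247 + 0.28 × -142 = 207.24 → 207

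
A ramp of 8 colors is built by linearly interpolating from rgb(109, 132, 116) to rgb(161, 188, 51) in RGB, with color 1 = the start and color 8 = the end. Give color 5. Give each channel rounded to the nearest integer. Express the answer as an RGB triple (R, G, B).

With 8 swatches and endpoints inclusive, swatch 5 sits at t = (5 − 1)/(8 − 1) = 4/7 ≈ 0.5714.
R = 109 + 0.5714 × (161 − 109) = 138.713 → 139
G = 132 + 0.5714 × (188 − 132) = 163.998 → 164
B = 116 + 0.5714 × (51 − 116) = 78.859 → 79

(139, 164, 79)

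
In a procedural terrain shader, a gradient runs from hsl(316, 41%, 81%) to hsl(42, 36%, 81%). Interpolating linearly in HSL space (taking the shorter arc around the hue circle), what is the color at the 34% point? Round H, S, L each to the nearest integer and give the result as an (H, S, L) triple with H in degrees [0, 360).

(345, 39, 81)

Hue: 42 − 316 = -274°, but |-274| > 180 so the shorter arc goes the other way: Δh = -274 + 360 = 86°.
H = 316 + 0.34 × (86) = 345.24 → 345°
S = 41 + 0.34 × (36 − 41) = 39.3 → 39%
L = 81 + 0.34 × (81 − 81) = 81 → 81%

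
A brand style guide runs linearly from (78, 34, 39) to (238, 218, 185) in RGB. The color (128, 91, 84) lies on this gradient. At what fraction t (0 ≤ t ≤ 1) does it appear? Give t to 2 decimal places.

Invert the lerp on the G channel (largest span, 184): t = (91 − 34) / (218 − 34) = 57/184 = 0.30978.
Check on R: (128 − 78)/(238 − 78) = 0.3125 ✓

0.31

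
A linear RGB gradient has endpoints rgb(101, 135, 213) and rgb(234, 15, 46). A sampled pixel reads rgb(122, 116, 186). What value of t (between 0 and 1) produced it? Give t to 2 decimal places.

Invert the lerp on the B channel (largest span, 167): t = (186 − 213) / (46 − 213) = -27/-167 = 0.16168.
Check on R: (122 − 101)/(234 − 101) = 0.1579 ✓

0.16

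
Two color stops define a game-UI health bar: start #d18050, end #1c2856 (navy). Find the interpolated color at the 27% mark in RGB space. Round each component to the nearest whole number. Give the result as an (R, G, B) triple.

#d18050 → (209, 128, 80); #1c2856 → (28, 40, 86).
27% corresponds to t = 0.27.
R = 209 + 0.27 × (28 − 209) = 209 + 0.27 × -181 = 160.13 → 160
G = 128 + 0.27 × (40 − 128) = 128 + 0.27 × -88 = 104.24 → 104
B = 80 + 0.27 × (86 − 80) = 80 + 0.27 × 6 = 81.62 → 82

(160, 104, 82)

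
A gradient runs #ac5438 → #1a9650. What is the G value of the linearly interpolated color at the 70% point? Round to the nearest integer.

130

G₁ = 84 (from #ac5438), G₂ = 150 (from #1a9650).
G = 84 + 0.7 × (150 − 84) = 130.2 → 130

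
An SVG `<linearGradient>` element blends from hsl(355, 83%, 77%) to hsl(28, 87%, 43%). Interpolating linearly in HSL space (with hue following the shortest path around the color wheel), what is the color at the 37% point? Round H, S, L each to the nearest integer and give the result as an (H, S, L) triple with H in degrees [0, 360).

Hue: 28 − 355 = -327°, but |-327| > 180 so the shorter arc goes the other way: Δh = -327 + 360 = 33°.
H = 355 + 0.37 × (33) = 367.21 → 367 → 367 mod 360 = 7°
S = 83 + 0.37 × (87 − 83) = 84.48 → 84%
L = 77 + 0.37 × (43 − 77) = 64.42 → 64%

(7, 84, 64)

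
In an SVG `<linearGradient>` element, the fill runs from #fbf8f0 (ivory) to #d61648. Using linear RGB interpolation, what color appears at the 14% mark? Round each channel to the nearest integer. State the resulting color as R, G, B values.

#fbf8f0 → (251, 248, 240); #d61648 → (214, 22, 72).
14% corresponds to t = 0.14.
R = 251 + 0.14 × (214 − 251) = 251 + 0.14 × -37 = 245.82 → 246
G = 248 + 0.14 × (22 − 248) = 248 + 0.14 × -226 = 216.36 → 216
B = 240 + 0.14 × (72 − 240) = 240 + 0.14 × -168 = 216.48 → 216

(246, 216, 216)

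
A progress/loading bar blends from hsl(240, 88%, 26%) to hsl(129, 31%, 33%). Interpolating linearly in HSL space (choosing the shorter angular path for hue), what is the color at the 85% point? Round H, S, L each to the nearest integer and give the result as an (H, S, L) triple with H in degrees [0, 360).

(146, 40, 32)

Hue arc: Δh = 129 − 240 = -111° (|Δh| ≤ 180, already the shorter path).
H = 240 + 0.85 × (-111) = 145.65 → 146°
S = 88 + 0.85 × (31 − 88) = 39.55 → 40%
L = 26 + 0.85 × (33 − 26) = 31.95 → 32%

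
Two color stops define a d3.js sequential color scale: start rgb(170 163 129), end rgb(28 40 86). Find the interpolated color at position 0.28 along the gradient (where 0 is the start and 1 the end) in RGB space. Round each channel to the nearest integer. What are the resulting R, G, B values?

(130, 129, 117)

R = 170 + 0.28 × (28 − 170) = 170 + 0.28 × -142 = 130.24 → 130
G = 163 + 0.28 × (40 − 163) = 163 + 0.28 × -123 = 128.56 → 129
B = 129 + 0.28 × (86 − 129) = 129 + 0.28 × -43 = 116.96 → 117
So the blended color is (130, 129, 117), about #828175.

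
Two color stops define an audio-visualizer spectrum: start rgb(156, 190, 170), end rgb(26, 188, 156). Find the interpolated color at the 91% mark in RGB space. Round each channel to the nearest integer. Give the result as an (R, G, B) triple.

91% corresponds to t = 0.91.
R = 156 + 0.91 × (26 − 156) = 156 + 0.91 × -130 = 37.7 → 38
G = 190 + 0.91 × (188 − 190) = 190 + 0.91 × -2 = 188.18 → 188
B = 170 + 0.91 × (156 − 170) = 170 + 0.91 × -14 = 157.26 → 157
So the blended color is (38, 188, 157), about #26bc9d.

(38, 188, 157)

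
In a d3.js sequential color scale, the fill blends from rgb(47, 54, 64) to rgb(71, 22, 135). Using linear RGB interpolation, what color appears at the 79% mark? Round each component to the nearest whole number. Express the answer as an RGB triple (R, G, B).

(66, 29, 120)

79% corresponds to t = 0.79.
R = 47 + 0.79 × (71 − 47) = 47 + 0.79 × 24 = 65.96 → 66
G = 54 + 0.79 × (22 − 54) = 54 + 0.79 × -32 = 28.72 → 29
B = 64 + 0.79 × (135 − 64) = 64 + 0.79 × 71 = 120.09 → 120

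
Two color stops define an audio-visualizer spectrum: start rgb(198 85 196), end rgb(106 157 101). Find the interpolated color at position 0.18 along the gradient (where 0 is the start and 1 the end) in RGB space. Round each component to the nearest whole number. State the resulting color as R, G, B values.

(181, 98, 179)

R = 198 + 0.18 × (106 − 198) = 198 + 0.18 × -92 = 181.44 → 181
G = 85 + 0.18 × (157 − 85) = 85 + 0.18 × 72 = 97.96 → 98
B = 196 + 0.18 × (101 − 196) = 196 + 0.18 × -95 = 178.9 → 179
So the blended color is (181, 98, 179), about #b562b3.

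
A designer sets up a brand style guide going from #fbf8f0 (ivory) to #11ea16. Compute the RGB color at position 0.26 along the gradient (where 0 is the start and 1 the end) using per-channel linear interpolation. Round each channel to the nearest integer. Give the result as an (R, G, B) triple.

#fbf8f0 → (251, 248, 240); #11ea16 → (17, 234, 22).
R = 251 + 0.26 × (17 − 251) = 251 + 0.26 × -234 = 190.16 → 190
G = 248 + 0.26 × (234 − 248) = 248 + 0.26 × -14 = 244.36 → 244
B = 240 + 0.26 × (22 − 240) = 240 + 0.26 × -218 = 183.32 → 183

(190, 244, 183)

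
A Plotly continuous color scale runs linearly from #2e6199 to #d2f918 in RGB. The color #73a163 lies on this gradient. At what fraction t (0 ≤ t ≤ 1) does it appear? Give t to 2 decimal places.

Invert the lerp on the R channel (largest span, 164): t = (115 − 46) / (210 − 46) = 69/164 = 0.42073.
Check on G: (161 − 97)/(249 − 97) = 0.4211 ✓

0.42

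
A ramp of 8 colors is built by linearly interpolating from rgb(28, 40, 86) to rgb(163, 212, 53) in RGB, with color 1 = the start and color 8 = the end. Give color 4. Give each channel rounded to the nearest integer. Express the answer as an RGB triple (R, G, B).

(86, 114, 72)

With 8 swatches and endpoints inclusive, swatch 4 sits at t = (4 − 1)/(8 − 1) = 3/7 ≈ 0.4286.
R = 28 + 0.4286 × (163 − 28) = 85.861 → 86
G = 40 + 0.4286 × (212 − 40) = 113.719 → 114
B = 86 + 0.4286 × (53 − 86) = 71.856 → 72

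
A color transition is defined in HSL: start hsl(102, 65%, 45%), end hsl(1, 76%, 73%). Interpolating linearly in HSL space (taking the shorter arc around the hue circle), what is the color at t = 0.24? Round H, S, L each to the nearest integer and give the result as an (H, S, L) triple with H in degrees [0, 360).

Hue arc: Δh = 1 − 102 = -101° (|Δh| ≤ 180, already the shorter path).
H = 102 + 0.24 × (-101) = 77.76 → 78°
S = 65 + 0.24 × (76 − 65) = 67.64 → 68%
L = 45 + 0.24 × (73 − 45) = 51.72 → 52%

(78, 68, 52)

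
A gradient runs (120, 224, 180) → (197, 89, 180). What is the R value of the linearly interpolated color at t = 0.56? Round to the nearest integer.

R = 120 + 0.56 × (197 − 120) = 163.12 → 163

163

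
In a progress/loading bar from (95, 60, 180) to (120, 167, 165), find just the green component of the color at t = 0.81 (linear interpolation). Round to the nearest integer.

147

G = 60 + 0.81 × (167 − 60) = 146.67 → 147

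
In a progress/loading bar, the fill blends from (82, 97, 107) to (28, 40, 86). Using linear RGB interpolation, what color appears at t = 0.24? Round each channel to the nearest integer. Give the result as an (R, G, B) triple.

(69, 83, 102)

R = 82 + 0.24 × (28 − 82) = 82 + 0.24 × -54 = 69.04 → 69
G = 97 + 0.24 × (40 − 97) = 97 + 0.24 × -57 = 83.32 → 83
B = 107 + 0.24 × (86 − 107) = 107 + 0.24 × -21 = 101.96 → 102
So the blended color is (69, 83, 102), about #455366.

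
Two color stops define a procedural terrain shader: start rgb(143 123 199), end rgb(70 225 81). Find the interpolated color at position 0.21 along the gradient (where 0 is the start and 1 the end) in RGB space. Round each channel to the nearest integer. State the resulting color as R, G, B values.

(128, 144, 174)

R = 143 + 0.21 × (70 − 143) = 143 + 0.21 × -73 = 127.67 → 128
G = 123 + 0.21 × (225 − 123) = 123 + 0.21 × 102 = 144.42 → 144
B = 199 + 0.21 × (81 − 199) = 199 + 0.21 × -118 = 174.22 → 174
So the blended color is (128, 144, 174), about #8090ae.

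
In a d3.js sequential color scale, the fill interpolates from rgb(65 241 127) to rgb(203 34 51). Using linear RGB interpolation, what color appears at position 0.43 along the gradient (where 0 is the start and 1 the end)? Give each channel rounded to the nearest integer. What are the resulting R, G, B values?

(124, 152, 94)

R = 65 + 0.43 × (203 − 65) = 65 + 0.43 × 138 = 124.34 → 124
G = 241 + 0.43 × (34 − 241) = 241 + 0.43 × -207 = 151.99 → 152
B = 127 + 0.43 × (51 − 127) = 127 + 0.43 × -76 = 94.32 → 94
So the blended color is (124, 152, 94), about #7c985e.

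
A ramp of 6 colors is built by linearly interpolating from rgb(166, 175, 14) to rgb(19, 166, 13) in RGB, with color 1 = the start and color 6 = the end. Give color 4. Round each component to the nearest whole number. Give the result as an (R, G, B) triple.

With 6 swatches and endpoints inclusive, swatch 4 sits at t = (4 − 1)/(6 − 1) = 3/5 ≈ 0.6.
R = 166 + 0.6 × (19 − 166) = 77.8 → 78
G = 175 + 0.6 × (166 − 175) = 169.6 → 170
B = 14 + 0.6 × (13 − 14) = 13.4 → 13

(78, 170, 13)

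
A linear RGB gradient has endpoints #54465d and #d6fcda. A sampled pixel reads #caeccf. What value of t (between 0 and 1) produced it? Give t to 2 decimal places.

0.91

Invert the lerp on the G channel (largest span, 182): t = (236 − 70) / (252 − 70) = 166/182 = 0.91209.
Check on R: (202 − 84)/(214 − 84) = 0.9077 ✓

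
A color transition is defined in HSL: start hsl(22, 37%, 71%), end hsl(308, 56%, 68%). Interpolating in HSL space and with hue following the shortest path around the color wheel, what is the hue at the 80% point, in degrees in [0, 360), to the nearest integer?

323

Hue: 308 − 22 = 286°, but |286| > 180 so the shorter arc goes the other way: Δh = 286 − 360 = -74°.
H = 22 + 0.8 × (-74) = -37.2 → -37 → -37 mod 360 = 323°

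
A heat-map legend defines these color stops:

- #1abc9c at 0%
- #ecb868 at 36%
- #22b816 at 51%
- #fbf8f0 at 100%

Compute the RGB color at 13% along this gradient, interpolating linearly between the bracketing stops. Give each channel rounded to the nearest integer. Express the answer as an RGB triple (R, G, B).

(102, 187, 137)

13% lies between the 0% and 36% stops, so the local fraction is t = (13 − 0)/(36 − 0) = 13/36 ≈ 0.3611.
#1abc9c → (26, 188, 156); #ecb868 → (236, 184, 104).
R = 26 + 0.3611 × (236 − 26) = 101.831 → 102
G = 188 + 0.3611 × (184 − 188) = 186.556 → 187
B = 156 + 0.3611 × (104 − 156) = 137.223 → 137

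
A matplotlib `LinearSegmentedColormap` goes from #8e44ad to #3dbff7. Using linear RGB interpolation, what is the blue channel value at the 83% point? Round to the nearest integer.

234

B₁ = 173 (from #8e44ad), B₂ = 247 (from #3dbff7).
B = 173 + 0.83 × (247 − 173) = 234.42 → 234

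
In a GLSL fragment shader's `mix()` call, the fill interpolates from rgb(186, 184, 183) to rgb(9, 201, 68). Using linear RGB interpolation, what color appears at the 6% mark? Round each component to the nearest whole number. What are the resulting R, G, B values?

(175, 185, 176)

6% corresponds to t = 0.06.
R = 186 + 0.06 × (9 − 186) = 186 + 0.06 × -177 = 175.38 → 175
G = 184 + 0.06 × (201 − 184) = 184 + 0.06 × 17 = 185.02 → 185
B = 183 + 0.06 × (68 − 183) = 183 + 0.06 × -115 = 176.1 → 176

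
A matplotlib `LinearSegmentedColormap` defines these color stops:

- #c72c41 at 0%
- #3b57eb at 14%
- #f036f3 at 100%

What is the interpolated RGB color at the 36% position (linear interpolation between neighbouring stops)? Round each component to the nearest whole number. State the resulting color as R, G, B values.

36% lies between the 14% and 100% stops, so the local fraction is t = (36 − 14)/(100 − 14) = 22/86 ≈ 0.2558.
#3b57eb → (59, 87, 235); #f036f3 → (240, 54, 243).
R = 59 + 0.2558 × (240 − 59) = 105.3 → 105
G = 87 + 0.2558 × (54 − 87) = 78.559 → 79
B = 235 + 0.2558 × (243 − 235) = 237.046 → 237

(105, 79, 237)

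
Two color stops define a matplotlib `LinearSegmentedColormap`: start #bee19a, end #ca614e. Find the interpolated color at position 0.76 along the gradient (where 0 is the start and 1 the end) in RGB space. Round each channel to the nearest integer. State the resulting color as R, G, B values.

#bee19a → (190, 225, 154); #ca614e → (202, 97, 78).
R = 190 + 0.76 × (202 − 190) = 190 + 0.76 × 12 = 199.12 → 199
G = 225 + 0.76 × (97 − 225) = 225 + 0.76 × -128 = 127.72 → 128
B = 154 + 0.76 × (78 − 154) = 154 + 0.76 × -76 = 96.24 → 96

(199, 128, 96)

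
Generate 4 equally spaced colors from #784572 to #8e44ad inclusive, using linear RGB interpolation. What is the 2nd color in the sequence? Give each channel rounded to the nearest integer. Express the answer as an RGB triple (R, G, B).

(127, 69, 134)

With 4 swatches and endpoints inclusive, swatch 2 sits at t = (2 − 1)/(4 − 1) = 1/3 ≈ 0.3333.
#784572 → (120, 69, 114); #8e44ad → (142, 68, 173).
R = 120 + 0.3333 × (142 − 120) = 127.333 → 127
G = 69 + 0.3333 × (68 − 69) = 68.667 → 69
B = 114 + 0.3333 × (173 − 114) = 133.665 → 134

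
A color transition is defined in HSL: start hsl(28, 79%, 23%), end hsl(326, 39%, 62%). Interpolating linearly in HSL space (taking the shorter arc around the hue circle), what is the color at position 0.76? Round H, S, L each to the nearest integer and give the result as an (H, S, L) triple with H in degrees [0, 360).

(341, 49, 53)

Hue: 326 − 28 = 298°, but |298| > 180 so the shorter arc goes the other way: Δh = 298 − 360 = -62°.
H = 28 + 0.76 × (-62) = -19.12 → -19 → -19 mod 360 = 341°
S = 79 + 0.76 × (39 − 79) = 48.6 → 49%
L = 23 + 0.76 × (62 − 23) = 52.64 → 53%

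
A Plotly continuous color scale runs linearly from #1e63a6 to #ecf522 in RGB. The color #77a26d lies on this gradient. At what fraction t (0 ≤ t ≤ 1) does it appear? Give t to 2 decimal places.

Invert the lerp on the R channel (largest span, 206): t = (119 − 30) / (236 − 30) = 89/206 = 0.43204.
Check on G: (162 − 99)/(245 − 99) = 0.4315 ✓

0.43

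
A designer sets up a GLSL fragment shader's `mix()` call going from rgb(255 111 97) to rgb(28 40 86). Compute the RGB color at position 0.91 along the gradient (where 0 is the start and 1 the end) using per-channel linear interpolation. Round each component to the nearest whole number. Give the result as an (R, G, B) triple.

(48, 46, 87)

R = 255 + 0.91 × (28 − 255) = 255 + 0.91 × -227 = 48.43 → 48
G = 111 + 0.91 × (40 − 111) = 111 + 0.91 × -71 = 46.39 → 46
B = 97 + 0.91 × (86 − 97) = 97 + 0.91 × -11 = 86.99 → 87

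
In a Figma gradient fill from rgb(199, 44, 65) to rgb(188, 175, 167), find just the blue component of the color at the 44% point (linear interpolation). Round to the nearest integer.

110

B = 65 + 0.44 × (167 − 65) = 109.88 → 110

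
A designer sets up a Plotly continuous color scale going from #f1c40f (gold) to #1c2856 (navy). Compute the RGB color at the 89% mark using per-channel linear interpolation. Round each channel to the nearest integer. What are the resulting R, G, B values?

(51, 57, 78)

#f1c40f → (241, 196, 15); #1c2856 → (28, 40, 86).
89% corresponds to t = 0.89.
R = 241 + 0.89 × (28 − 241) = 241 + 0.89 × -213 = 51.43 → 51
G = 196 + 0.89 × (40 − 196) = 196 + 0.89 × -156 = 57.16 → 57
B = 15 + 0.89 × (86 − 15) = 15 + 0.89 × 71 = 78.19 → 78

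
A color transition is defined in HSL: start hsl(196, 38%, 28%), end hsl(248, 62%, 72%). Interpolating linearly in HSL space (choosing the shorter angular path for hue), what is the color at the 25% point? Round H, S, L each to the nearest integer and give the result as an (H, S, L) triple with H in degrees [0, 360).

Hue arc: Δh = 248 − 196 = 52° (|Δh| ≤ 180, already the shorter path).
H = 196 + 0.25 × (52) = 209 → 209°
S = 38 + 0.25 × (62 − 38) = 44 → 44%
L = 28 + 0.25 × (72 − 28) = 39 → 39%

(209, 44, 39)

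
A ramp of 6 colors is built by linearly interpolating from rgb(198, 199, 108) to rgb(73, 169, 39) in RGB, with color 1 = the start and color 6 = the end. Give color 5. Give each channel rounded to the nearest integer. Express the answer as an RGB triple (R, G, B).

(98, 175, 53)

With 6 swatches and endpoints inclusive, swatch 5 sits at t = (5 − 1)/(6 − 1) = 4/5 ≈ 0.8.
R = 198 + 0.8 × (73 − 198) = 98 → 98
G = 199 + 0.8 × (169 − 199) = 175 → 175
B = 108 + 0.8 × (39 − 108) = 52.8 → 53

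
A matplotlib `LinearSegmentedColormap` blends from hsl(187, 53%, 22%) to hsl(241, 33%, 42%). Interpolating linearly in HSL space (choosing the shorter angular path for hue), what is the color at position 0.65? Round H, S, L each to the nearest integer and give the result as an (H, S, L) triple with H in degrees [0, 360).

Hue arc: Δh = 241 − 187 = 54° (|Δh| ≤ 180, already the shorter path).
H = 187 + 0.65 × (54) = 222.1 → 222°
S = 53 + 0.65 × (33 − 53) = 40 → 40%
L = 22 + 0.65 × (42 − 22) = 35 → 35%

(222, 40, 35)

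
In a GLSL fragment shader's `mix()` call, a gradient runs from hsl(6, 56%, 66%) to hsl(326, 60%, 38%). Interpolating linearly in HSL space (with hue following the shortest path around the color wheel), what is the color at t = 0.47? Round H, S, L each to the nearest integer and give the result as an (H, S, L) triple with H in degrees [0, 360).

Hue: 326 − 6 = 320°, but |320| > 180 so the shorter arc goes the other way: Δh = 320 − 360 = -40°.
H = 6 + 0.47 × (-40) = -12.8 → -13 → -13 mod 360 = 347°
S = 56 + 0.47 × (60 − 56) = 57.88 → 58%
L = 66 + 0.47 × (38 − 66) = 52.84 → 53%

(347, 58, 53)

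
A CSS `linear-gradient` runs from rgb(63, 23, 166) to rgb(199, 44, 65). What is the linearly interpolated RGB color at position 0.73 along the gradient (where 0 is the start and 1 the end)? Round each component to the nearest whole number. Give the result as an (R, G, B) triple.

(162, 38, 92)

R = 63 + 0.73 × (199 − 63) = 63 + 0.73 × 136 = 162.28 → 162
G = 23 + 0.73 × (44 − 23) = 23 + 0.73 × 21 = 38.33 → 38
B = 166 + 0.73 × (65 − 166) = 166 + 0.73 × -101 = 92.27 → 92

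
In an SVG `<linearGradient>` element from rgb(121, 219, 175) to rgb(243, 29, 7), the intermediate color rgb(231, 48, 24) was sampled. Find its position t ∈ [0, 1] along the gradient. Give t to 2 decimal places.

0.90

Invert the lerp on the G channel (largest span, 190): t = (48 − 219) / (29 − 219) = -171/-190 = 0.9.
Check on R: (231 − 121)/(243 − 121) = 0.9016 ✓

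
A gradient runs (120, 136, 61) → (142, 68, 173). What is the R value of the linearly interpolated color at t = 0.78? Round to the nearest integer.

137

R = 120 + 0.78 × (142 − 120) = 137.16 → 137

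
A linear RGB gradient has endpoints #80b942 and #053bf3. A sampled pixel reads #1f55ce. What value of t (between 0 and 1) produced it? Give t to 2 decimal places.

0.79

Invert the lerp on the B channel (largest span, 177): t = (206 − 66) / (243 − 66) = 140/177 = 0.79096.
Check on R: (31 − 128)/(5 − 128) = 0.7886 ✓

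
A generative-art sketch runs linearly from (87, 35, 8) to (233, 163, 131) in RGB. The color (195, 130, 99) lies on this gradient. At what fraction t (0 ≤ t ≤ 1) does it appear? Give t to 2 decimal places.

0.74

Invert the lerp on the R channel (largest span, 146): t = (195 − 87) / (233 − 87) = 108/146 = 0.73973.
Check on G: (130 − 35)/(163 − 35) = 0.7422 ✓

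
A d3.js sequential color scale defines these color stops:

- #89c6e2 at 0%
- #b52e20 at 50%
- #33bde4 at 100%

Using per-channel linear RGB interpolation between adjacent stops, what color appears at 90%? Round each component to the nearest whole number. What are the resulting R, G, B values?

(77, 160, 189)

90% lies between the 50% and 100% stops, so the local fraction is t = (90 − 50)/(100 − 50) = 40/50 ≈ 0.8.
#b52e20 → (181, 46, 32); #33bde4 → (51, 189, 228).
R = 181 + 0.8 × (51 − 181) = 77 → 77
G = 46 + 0.8 × (189 − 46) = 160.4 → 160
B = 32 + 0.8 × (228 − 32) = 188.8 → 189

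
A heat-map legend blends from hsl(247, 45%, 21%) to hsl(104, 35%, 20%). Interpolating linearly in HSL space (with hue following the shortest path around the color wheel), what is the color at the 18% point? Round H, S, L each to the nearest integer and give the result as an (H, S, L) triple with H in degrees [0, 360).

Hue arc: Δh = 104 − 247 = -143° (|Δh| ≤ 180, already the shorter path).
H = 247 + 0.18 × (-143) = 221.26 → 221°
S = 45 + 0.18 × (35 − 45) = 43.2 → 43%
L = 21 + 0.18 × (20 − 21) = 20.82 → 21%

(221, 43, 21)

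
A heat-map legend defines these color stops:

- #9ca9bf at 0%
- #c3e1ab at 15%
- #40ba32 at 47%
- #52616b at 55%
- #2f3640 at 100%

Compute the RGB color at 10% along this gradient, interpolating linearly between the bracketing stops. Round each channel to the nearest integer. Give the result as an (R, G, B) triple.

10% lies between the 0% and 15% stops, so the local fraction is t = (10 − 0)/(15 − 0) = 10/15 ≈ 0.6667.
#9ca9bf → (156, 169, 191); #c3e1ab → (195, 225, 171).
R = 156 + 0.6667 × (195 − 156) = 182.001 → 182
G = 169 + 0.6667 × (225 − 169) = 206.335 → 206
B = 191 + 0.6667 × (171 − 191) = 177.666 → 178

(182, 206, 178)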